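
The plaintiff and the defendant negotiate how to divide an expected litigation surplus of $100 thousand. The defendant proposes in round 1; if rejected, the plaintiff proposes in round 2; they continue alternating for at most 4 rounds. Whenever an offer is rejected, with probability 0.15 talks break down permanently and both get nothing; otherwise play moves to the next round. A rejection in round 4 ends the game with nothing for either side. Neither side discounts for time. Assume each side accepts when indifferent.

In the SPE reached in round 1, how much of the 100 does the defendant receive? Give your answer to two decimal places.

25.84

By backward induction:
Round 4 (the plaintiff proposes): rejection yields 0 for the defendant; the plaintiff offers 0 and keeps 100.
Round 3 (the defendant proposes): rejecting gives the plaintiff an expected 0.85 × 100 = 85. The defendant offers 85 and keeps 100 − 85 = 15.
Round 2 (the plaintiff proposes): rejecting gives the defendant an expected 0.85 × 15 = 12.75, so the plaintiff offers 12.75, keeping 87.25.
Round 1 (the defendant proposes): rejecting gives the plaintiff an expected 0.85 × 87.25 = 74.1625. The defendant offers 74.1625 and keeps 100 − 74.1625 = 25.8375.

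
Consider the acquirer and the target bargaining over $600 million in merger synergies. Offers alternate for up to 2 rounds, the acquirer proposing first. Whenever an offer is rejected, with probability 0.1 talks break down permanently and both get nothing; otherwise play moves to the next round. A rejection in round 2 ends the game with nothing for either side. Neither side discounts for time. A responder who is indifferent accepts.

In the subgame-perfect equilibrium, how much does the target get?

By backward induction:
Round 2 (the target proposes): rejection yields 0 for the acquirer; the target offers 0 and keeps 600.
Round 1 (the acquirer proposes): rejecting gives the target an expected 0.9 × 600 = 540; the acquirer offers that and keeps 60.

540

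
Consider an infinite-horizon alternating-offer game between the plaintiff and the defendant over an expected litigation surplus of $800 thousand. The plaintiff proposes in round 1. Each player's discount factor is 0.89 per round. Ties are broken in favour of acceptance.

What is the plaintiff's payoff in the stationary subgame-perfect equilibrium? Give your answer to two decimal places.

423.28

When the plaintiff proposes, the defendant accepts any offer worth at least 0.89 times what the defendant would get by proposing next round; and vice versa.
This gives x = 800 − 0.89y and y = 800 − 0.89x, where x and y are each side's share when it proposes.
Hence (1 − 0.89·0.89)x = 800(1 − 0.89), i.e. 0.2079·x = 88.
x ≈ 423.2804; the defendant's share is 800 − x ≈ 376.7196.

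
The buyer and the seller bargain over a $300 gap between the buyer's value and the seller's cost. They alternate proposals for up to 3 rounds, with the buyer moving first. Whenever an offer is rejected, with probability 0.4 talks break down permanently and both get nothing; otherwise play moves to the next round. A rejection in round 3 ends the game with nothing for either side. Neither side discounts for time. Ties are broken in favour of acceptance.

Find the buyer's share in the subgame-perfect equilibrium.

By backward induction:
Round 3 (the buyer proposes): the seller will accept anything ≥ 0, so the buyer offers 0 and keeps 300.
Round 2 (the seller proposes): rejecting gives the buyer an expected 0.6 × 300 = 180; the seller offers that and keeps 120.
Round 1 (the buyer proposes): rejecting gives the seller an expected 0.6 × 120 = 72; the buyer offers that and keeps 228.

228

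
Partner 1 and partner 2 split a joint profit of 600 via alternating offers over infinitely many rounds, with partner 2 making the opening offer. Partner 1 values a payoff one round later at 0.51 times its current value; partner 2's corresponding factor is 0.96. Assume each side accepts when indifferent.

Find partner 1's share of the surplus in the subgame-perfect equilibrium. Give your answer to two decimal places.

23.98

Let x be partner 2's share when partner 2 proposes and y be partner 1's share when partner 1 proposes.
Partner 1 accepts iff offered ≥ 0.51·y, so x = 600 − 0.51y. Symmetrically y = 600 − 0.96x.
Substituting: x = 600 − 0.51(600 − 0.96x), giving x(1 − 0.96·0.51) = 600(1 − 0.51).
So x = 600 × 0.49 / 0.5104 ≈ 576.0188, and partner 1 receives 600 − x ≈ 23.9812.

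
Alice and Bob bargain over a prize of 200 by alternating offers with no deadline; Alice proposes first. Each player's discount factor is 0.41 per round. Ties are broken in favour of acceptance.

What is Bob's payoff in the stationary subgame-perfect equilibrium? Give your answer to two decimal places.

In a stationary SPE each proposer offers the other exactly their discounted continuation value.
If Alice keeps x when proposing and Bob keeps y when proposing, then x = 200 − 0.41y and y = 200 − 0.41x.
Solving: x = 200(1 − 0.41) / (1 − 0.41·0.41) = 118 / 0.8319 ≈ 141.8440.
Bob gets 200 − 141.8440 ≈ 58.1560.

58.16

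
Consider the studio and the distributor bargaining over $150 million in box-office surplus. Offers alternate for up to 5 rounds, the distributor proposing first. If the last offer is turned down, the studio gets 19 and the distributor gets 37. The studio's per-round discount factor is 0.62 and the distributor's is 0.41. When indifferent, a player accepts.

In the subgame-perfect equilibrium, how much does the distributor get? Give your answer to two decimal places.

79.95

Round 5 (the distributor proposes): the studio gets 19 if talks fail, so the distributor offers 19 and keeps 131.
Round 4 (the studio proposes): the distributor can get 131 next round, worth 0.41 × 131 = 53.71 now, so the studio offers 53.71, keeping 96.29.
Round 3 (the distributor proposes): the studio can get 96.29 next round, worth 0.62 × 96.29 = 59.6998 now, so the distributor offers 59.6998, keeping 90.3002.
Round 2 (the studio proposes): the distributor can get 90.3002 next round, worth 0.41 × 90.3002 = 37.023082 now; the studio offers that and keeps 112.976918.
Round 1 (the distributor proposes): the studio can get 112.976918 next round, worth 0.62 × 112.976918 = 70.04568916 now; the distributor offers that and keeps 79.95431084.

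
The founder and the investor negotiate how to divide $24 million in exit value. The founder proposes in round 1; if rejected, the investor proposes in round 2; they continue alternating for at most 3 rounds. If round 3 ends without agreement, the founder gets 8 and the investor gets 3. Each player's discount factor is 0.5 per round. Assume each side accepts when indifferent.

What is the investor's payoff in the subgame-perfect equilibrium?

6.75

Work backward from the last round.
Round 3 (the founder proposes): the investor gets 3 if talks fail, so the founder offers 3 and keeps 21.
Round 2 (the investor proposes): the founder can get 21 next round, worth 0.5 × 21 = 10.5 now; the investor offers that and keeps 13.5.
Round 1 (the founder proposes): the investor can get 13.5 next round, worth 0.5 × 13.5 = 6.75 now; the founder offers that and keeps 17.25.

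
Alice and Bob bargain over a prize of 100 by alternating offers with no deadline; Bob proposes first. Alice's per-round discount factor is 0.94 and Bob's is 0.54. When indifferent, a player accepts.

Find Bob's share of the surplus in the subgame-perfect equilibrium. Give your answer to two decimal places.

12.19

In a stationary SPE each proposer offers the other exactly their discounted continuation value.
If Bob keeps x when proposing and Alice keeps y when proposing, then x = 100 − 0.94y and y = 100 − 0.54x.
Solving: x = 100(1 − 0.94) / (1 − 0.54·0.94) = 6 / 0.4924 ≈ 12.1852.
Alice gets 100 − 12.1852 ≈ 87.8148.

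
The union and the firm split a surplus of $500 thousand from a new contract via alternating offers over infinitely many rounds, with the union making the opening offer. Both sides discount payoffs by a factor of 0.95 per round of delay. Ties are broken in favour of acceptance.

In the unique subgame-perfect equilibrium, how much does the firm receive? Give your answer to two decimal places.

243.59

When the union proposes, the firm accepts any offer worth at least 0.95 times what the firm would get by proposing next round; and vice versa.
This gives x = 500 − 0.95y and y = 500 − 0.95x, where x and y are each side's share when it proposes.
Hence (1 − 0.95·0.95)x = 500(1 − 0.95), i.e. 0.0975·x = 25.
x ≈ 256.4103; the firm's share is 500 − x ≈ 243.5897.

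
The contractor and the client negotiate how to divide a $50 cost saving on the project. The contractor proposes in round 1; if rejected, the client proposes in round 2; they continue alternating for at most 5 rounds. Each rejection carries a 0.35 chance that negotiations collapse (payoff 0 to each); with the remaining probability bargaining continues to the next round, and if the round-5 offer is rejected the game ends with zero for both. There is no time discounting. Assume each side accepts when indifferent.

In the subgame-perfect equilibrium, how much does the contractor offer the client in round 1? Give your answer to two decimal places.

Round 5 (the contractor proposes): rejection yields 0 for the client; the contractor offers 0 and keeps 50.
Round 4 (the client proposes): rejecting gives the contractor an expected 0.65 × 50 = 32.5, so the client offers 32.5, keeping 17.5.
Round 3 (the contractor proposes): rejecting gives the client an expected 0.65 × 17.5 = 11.375; the contractor offers that and keeps 38.625.
Round 2 (the client proposes): rejecting gives the contractor an expected 0.65 × 38.625 = 25.10625. The client offers 25.10625 and keeps 50 − 25.10625 = 24.89375.
Round 1 (the contractor proposes): rejecting gives the client an expected 0.65 × 24.89375 = 16.1809375; the contractor offers that and keeps 33.8190625.

16.18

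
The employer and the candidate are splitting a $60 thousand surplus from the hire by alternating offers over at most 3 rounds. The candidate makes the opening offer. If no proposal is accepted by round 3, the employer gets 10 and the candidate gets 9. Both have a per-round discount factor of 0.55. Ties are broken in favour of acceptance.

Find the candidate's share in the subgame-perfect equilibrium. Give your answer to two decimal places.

42.13

Round 3 (the candidate proposes): the employer gets 10 if talks fail, so the candidate offers 10 and keeps 50.
Round 2 (the employer proposes): the candidate can get 50 next round, worth 0.55 × 50 = 27.5 now; the employer offers that and keeps 32.5.
Round 1 (the candidate proposes): the employer can get 32.5 next round, worth 0.55 × 32.5 = 17.875 now. The candidate offers 17.875 and keeps 60 − 17.875 = 42.125.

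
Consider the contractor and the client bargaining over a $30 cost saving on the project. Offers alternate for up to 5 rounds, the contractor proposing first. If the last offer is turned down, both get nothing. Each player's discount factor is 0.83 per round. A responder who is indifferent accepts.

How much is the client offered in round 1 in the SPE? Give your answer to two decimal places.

7.15

Round 5 (the contractor proposes): the client will accept anything ≥ 0, so the contractor offers 0 and keeps 30.
Round 4 (the client proposes): the contractor can get 30 next round, worth 0.83 × 30 = 24.9 now, so the client offers 24.9, keeping 5.1.
Round 3 (the contractor proposes): the client can get 5.1 next round, worth 0.83 × 5.1 = 4.233 now. The contractor offers 4.233 and keeps 30 − 4.233 = 25.767.
Round 2 (the client proposes): the contractor can get 25.767 next round, worth 0.83 × 25.767 = 21.38661 now; the client offers that and keeps 8.61339.
Round 1 (the contractor proposes): the client can get 8.61339 next round, worth 0.83 × 8.61339 = 7.1491137 now; the contractor offers that and keeps 22.8508863.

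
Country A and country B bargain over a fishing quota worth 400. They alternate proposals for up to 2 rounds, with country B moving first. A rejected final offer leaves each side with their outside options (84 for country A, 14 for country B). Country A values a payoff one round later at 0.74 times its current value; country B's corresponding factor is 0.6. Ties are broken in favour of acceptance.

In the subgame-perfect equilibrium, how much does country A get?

Round 2 (country A proposes): country B gets 14 if talks fail, so country A offers 14 and keeps 386.
Round 1 (country B proposes): country A can get 386 next round, worth 0.74 × 386 = 285.64 now; country B offers that and keeps 114.36.

285.64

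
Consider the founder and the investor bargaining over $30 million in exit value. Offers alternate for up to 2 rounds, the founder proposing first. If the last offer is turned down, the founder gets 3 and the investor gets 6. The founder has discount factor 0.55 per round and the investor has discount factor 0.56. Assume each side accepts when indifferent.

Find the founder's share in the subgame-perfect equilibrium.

14.88

Round 2 (the investor proposes): the founder gets 3 if talks fail, so the investor offers 3 and keeps 27.
Round 1 (the founder proposes): the investor can get 27 next round, worth 0.56 × 27 = 15.12 now; the founder offers that and keeps 14.88.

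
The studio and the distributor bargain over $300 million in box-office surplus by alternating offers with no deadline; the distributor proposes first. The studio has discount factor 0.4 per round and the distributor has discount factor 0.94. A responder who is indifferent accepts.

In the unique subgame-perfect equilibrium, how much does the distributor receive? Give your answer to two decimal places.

In a stationary SPE each proposer offers the other exactly their discounted continuation value.
If the distributor keeps x when proposing and the studio keeps y when proposing, then x = 300 − 0.4y and y = 300 − 0.94x.
Solving: x = 300(1 − 0.4) / (1 − 0.94·0.4) = 180 / 0.624 ≈ 288.4615.
The studio gets 300 − 288.4615 ≈ 11.5385.

288.46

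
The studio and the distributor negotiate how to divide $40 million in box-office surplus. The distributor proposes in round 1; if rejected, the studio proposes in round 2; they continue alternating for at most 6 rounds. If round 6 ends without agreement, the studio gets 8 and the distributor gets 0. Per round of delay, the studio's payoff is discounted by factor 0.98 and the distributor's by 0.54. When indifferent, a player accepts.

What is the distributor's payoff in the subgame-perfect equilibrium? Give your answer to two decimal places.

1.45

Round 6 (the studio proposes): the distributor will accept anything ≥ 0, so the studio offers 0 and keeps 40.
Round 5 (the distributor proposes): the studio can get 40 next round, worth 0.98 × 40 = 39.2 now; the distributor offers that and keeps 0.8.
Round 4 (the studio proposes): the distributor can get 0.8 next round, worth 0.54 × 0.8 = 0.432 now; the studio offers that and keeps 39.568.
Round 3 (the distributor proposes): the studio can get 39.568 next round, worth 0.98 × 39.568 = 38.77664 now, so the distributor offers 38.77664, keeping 1.22336.
Round 2 (the studio proposes): the distributor can get 1.22336 next round, worth 0.54 × 1.22336 = 0.6606144 now; the studio offers that and keeps 39.3393856.
Round 1 (the distributor proposes): the studio can get 39.3393856 next round, worth 0.98 × 39.3393856 = 38.552597888 now, so the distributor offers 38.552597888, keeping 1.447402112.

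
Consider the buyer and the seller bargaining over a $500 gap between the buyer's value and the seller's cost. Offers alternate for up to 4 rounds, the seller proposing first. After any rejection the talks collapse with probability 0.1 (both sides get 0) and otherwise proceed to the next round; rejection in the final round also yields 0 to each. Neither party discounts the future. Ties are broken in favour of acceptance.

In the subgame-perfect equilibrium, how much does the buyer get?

409.5

By backward induction:
Round 4 (the buyer proposes): the seller will accept anything ≥ 0, so the buyer offers 0 and keeps 500.
Round 3 (the seller proposes): rejecting gives the buyer an expected 0.9 × 500 = 450. The seller offers 450 and keeps 500 − 450 = 50.
Round 2 (the buyer proposes): rejecting gives the seller an expected 0.9 × 50 = 45. The buyer offers 45 and keeps 500 − 45 = 455.
Round 1 (the seller proposes): rejecting gives the buyer an expected 0.9 × 455 = 409.5. The seller offers 409.5 and keeps 500 − 409.5 = 90.5.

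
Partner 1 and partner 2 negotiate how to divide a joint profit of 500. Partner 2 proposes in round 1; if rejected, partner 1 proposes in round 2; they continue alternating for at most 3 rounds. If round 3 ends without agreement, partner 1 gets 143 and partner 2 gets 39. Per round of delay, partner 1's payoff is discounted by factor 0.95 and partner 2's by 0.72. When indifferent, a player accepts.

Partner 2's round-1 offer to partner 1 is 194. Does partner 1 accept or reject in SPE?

Round 3 (partner 2 proposes): partner 1 gets 143 if talks fail, so partner 2 offers 143 and keeps 357.
Round 2 (partner 1 proposes): partner 2 can get 357 next round, worth 0.72 × 357 = 257.04 now. Partner 1 offers 257.04 and keeps 500 − 257.04 = 242.96.
So by rejecting in round 1, partner 1 gets 242.96 next round, worth 0.95 × 242.96 = 230.812 now.
Offer 194 < 230.812, so partner 1 rejects.

Reject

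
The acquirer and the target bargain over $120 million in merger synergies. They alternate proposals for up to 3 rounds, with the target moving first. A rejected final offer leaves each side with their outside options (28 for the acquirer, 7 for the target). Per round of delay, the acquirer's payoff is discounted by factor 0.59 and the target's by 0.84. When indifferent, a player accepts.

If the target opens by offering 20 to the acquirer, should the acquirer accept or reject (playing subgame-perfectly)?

Reject

Work out the acquirer's continuation value if the offer is rejected.
Round 3 (the target proposes): the acquirer gets 28 if talks fail, so the target offers 28 and keeps 92.
Round 2 (the acquirer proposes): the target can get 92 next round, worth 0.84 × 92 = 77.28 now; the acquirer offers that and keeps 42.72.
So by rejecting in round 1, the acquirer gets 42.72 next round, worth 0.59 × 42.72 = 25.2048 now.
Offer 20 < 25.2048, so the acquirer rejects.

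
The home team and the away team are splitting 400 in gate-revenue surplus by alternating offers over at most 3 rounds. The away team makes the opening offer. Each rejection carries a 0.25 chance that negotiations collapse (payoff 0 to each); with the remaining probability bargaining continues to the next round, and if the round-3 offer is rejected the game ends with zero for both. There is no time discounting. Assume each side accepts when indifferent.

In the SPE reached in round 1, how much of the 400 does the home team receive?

Round 3 (the away team proposes): the home team will accept anything ≥ 0, so the away team offers 0 and keeps 400.
Round 2 (the home team proposes): rejecting gives the away team an expected 0.75 × 400 = 300; the home team offers that and keeps 100.
Round 1 (the away team proposes): rejecting gives the home team an expected 0.75 × 100 = 75, so the away team offers 75, keeping 325.

75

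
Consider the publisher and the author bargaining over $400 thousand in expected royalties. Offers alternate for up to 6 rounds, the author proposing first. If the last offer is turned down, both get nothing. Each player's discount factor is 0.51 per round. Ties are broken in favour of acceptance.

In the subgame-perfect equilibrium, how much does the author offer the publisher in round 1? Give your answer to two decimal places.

139.76

Round 6 (the publisher proposes): the author will accept anything ≥ 0, so the publisher offers 0 and keeps 400.
Round 5 (the author proposes): the publisher can get 400 next round, worth 0.51 × 400 = 204 now, so the author offers 204, keeping 196.
Round 4 (the publisher proposes): the author can get 196 next round, worth 0.51 × 196 = 99.96 now; the publisher offers that and keeps 300.04.
Round 3 (the author proposes): the publisher can get 300.04 next round, worth 0.51 × 300.04 = 153.0204 now. The author offers 153.0204 and keeps 400 − 153.0204 = 246.9796.
Round 2 (the publisher proposes): the author can get 246.9796 next round, worth 0.51 × 246.9796 = 125.959596 now, so the publisher offers 125.959596, keeping 274.040404.
Round 1 (the author proposes): the publisher can get 274.040404 next round, worth 0.51 × 274.040404 = 139.76060604 now, so the author offers 139.76060604, keeping 260.23939396.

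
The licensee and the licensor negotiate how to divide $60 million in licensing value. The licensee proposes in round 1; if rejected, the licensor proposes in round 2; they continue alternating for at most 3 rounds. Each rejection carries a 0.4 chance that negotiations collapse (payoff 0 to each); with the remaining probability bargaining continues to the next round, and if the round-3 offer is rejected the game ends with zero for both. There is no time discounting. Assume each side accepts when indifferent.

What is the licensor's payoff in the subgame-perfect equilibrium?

14.4

Round 3 (the licensee proposes): the licensor will accept anything ≥ 0, so the licensee offers 0 and keeps 60.
Round 2 (the licensor proposes): rejecting gives the licensee an expected 0.6 × 60 = 36; the licensor offers that and keeps 24.
Round 1 (the licensee proposes): rejecting gives the licensor an expected 0.6 × 24 = 14.4; the licensee offers that and keeps 45.6.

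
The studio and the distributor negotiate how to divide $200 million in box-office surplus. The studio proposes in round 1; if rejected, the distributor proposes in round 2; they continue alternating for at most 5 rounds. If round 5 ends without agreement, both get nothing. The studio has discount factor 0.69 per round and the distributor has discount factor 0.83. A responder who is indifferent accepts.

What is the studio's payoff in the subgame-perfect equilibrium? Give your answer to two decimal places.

119.07

Round 5 (the studio proposes): rejection yields 0 for the distributor; the studio offers 0 and keeps 200.
Round 4 (the distributor proposes): the studio can get 200 next round, worth 0.69 × 200 = 138 now, so the distributor offers 138, keeping 62.
Round 3 (the studio proposes): the distributor can get 62 next round, worth 0.83 × 62 = 51.46 now, so the studio offers 51.46, keeping 148.54.
Round 2 (the distributor proposes): the studio can get 148.54 next round, worth 0.69 × 148.54 = 102.4926 now, so the distributor offers 102.4926, keeping 97.5074.
Round 1 (the studio proposes): the distributor can get 97.5074 next round, worth 0.83 × 97.5074 = 80.931142 now. The studio offers 80.931142 and keeps 200 − 80.931142 = 119.068858.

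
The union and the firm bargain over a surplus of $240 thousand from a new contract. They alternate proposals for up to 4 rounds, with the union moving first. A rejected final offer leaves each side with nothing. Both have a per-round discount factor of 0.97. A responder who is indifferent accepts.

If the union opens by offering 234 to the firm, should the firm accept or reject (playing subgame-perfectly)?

Accept

Work out the firm's continuation value if the offer is rejected.
Round 4 (the firm proposes): the union will accept anything ≥ 0, so the firm offers 0 and keeps 240.
Round 3 (the union proposes): the firm can get 240 next round, worth 0.97 × 240 = 232.8 now, so the union offers 232.8, keeping 7.2.
Round 2 (the firm proposes): the union can get 7.2 next round, worth 0.97 × 7.2 = 6.984 now. The firm offers 6.984 and keeps 240 − 6.984 = 233.016.
So by rejecting in round 1, the firm gets 233.016 next round, worth 0.97 × 233.016 = 226.02552 now.
Offer 234 ≥ 226.02552, so the firm accepts.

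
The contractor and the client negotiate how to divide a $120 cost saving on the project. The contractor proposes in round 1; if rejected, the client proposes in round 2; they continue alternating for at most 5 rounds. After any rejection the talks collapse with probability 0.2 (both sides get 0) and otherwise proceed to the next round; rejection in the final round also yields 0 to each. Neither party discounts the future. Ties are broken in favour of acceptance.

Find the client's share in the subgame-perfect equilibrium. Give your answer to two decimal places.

31.49

Round 5 (the contractor proposes): the client will accept anything ≥ 0, so the contractor offers 0 and keeps 120.
Round 4 (the client proposes): rejecting gives the contractor an expected 0.8 × 120 = 96; the client offers that and keeps 24.
Round 3 (the contractor proposes): rejecting gives the client an expected 0.8 × 24 = 19.2. The contractor offers 19.2 and keeps 120 − 19.2 = 100.8.
Round 2 (the client proposes): rejecting gives the contractor an expected 0.8 × 100.8 = 80.64; the client offers that and keeps 39.36.
Round 1 (the contractor proposes): rejecting gives the client an expected 0.8 × 39.36 = 31.488. The contractor offers 31.488 and keeps 120 − 31.488 = 88.512.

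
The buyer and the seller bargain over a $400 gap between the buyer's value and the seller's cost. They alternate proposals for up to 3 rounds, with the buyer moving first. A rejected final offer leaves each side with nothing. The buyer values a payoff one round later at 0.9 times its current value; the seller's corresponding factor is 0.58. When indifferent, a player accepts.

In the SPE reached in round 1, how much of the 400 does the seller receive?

23.2

Round 3 (the buyer proposes): rejection yields 0 for the seller; the buyer offers 0 and keeps 400.
Round 2 (the seller proposes): the buyer can get 400 next round, worth 0.9 × 400 = 360 now, so the seller offers 360, keeping 40.
Round 1 (the buyer proposes): the seller can get 40 next round, worth 0.58 × 40 = 23.2 now, so the buyer offers 23.2, keeping 376.8.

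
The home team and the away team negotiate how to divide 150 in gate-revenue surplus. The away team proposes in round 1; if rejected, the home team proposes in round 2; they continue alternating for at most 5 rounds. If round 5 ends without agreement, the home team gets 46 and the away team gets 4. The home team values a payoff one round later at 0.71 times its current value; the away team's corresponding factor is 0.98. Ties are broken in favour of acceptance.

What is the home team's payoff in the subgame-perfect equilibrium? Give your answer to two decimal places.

25.88

Round 5 (the away team proposes): the home team gets 46 if talks fail, so the away team offers 46 and keeps 104.
Round 4 (the home team proposes): the away team can get 104 next round, worth 0.98 × 104 = 101.92 now; the home team offers that and keeps 48.08.
Round 3 (the away team proposes): the home team can get 48.08 next round, worth 0.71 × 48.08 = 34.1368 now. The away team offers 34.1368 and keeps 150 − 34.1368 = 115.8632.
Round 2 (the home team proposes): the away team can get 115.8632 next round, worth 0.98 × 115.8632 = 113.545936 now, so the home team offers 113.545936, keeping 36.454064.
Round 1 (the away team proposes): the home team can get 36.454064 next round, worth 0.71 × 36.454064 = 25.88238544 now. The away team offers 25.88238544 and keeps 150 − 25.88238544 = 124.11761456.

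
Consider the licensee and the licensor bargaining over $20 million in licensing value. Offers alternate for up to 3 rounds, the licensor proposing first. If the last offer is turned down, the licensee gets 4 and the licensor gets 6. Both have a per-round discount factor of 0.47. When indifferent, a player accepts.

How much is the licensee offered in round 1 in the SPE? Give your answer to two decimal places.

Solve by backward induction from round 3.
Round 3 (the licensor proposes): the licensee gets 4 if talks fail, so the licensor offers 4 and keeps 16.
Round 2 (the licensee proposes): the licensor can get 16 next round, worth 0.47 × 16 = 7.52 now, so the licensee offers 7.52, keeping 12.48.
Round 1 (the licensor proposes): the licensee can get 12.48 next round, worth 0.47 × 12.48 = 5.8656 now, so the licensor offers 5.8656, keeping 14.1344.

5.87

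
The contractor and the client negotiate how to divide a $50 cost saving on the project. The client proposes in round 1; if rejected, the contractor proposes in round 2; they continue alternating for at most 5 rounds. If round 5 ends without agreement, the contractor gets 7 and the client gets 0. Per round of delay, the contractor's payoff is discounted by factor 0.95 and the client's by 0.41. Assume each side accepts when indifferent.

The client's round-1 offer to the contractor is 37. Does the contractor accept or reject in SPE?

Round 5 (the client proposes): the contractor gets 7 if talks fail, so the client offers 7 and keeps 43.
Round 4 (the contractor proposes): the client can get 43 next round, worth 0.41 × 43 = 17.63 now. The contractor offers 17.63 and keeps 50 − 17.63 = 32.37.
Round 3 (the client proposes): the contractor can get 32.37 next round, worth 0.95 × 32.37 = 30.7515 now; the client offers that and keeps 19.2485.
Round 2 (the contractor proposes): the client can get 19.2485 next round, worth 0.41 × 19.2485 = 7.891885 now, so the contractor offers 7.891885, keeping 42.108115.
So by rejecting in round 1, the contractor gets 42.108115 next round, worth 0.95 × 42.108115 = 40.00270925 now.
Offer 37 < 40.00270925, so the contractor rejects.

Reject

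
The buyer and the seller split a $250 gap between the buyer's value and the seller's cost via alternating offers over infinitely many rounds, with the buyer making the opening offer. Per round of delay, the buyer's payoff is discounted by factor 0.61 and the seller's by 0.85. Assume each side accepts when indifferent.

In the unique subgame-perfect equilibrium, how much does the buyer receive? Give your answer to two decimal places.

In a stationary SPE each proposer offers the other exactly their discounted continuation value.
If the buyer keeps x when proposing and the seller keeps y when proposing, then x = 250 − 0.85y and y = 250 − 0.61x.
Solving: x = 250(1 − 0.85) / (1 − 0.61·0.85) = 37.5 / 0.4815 ≈ 77.8816.
The seller gets 250 − 77.8816 ≈ 172.1184.

77.88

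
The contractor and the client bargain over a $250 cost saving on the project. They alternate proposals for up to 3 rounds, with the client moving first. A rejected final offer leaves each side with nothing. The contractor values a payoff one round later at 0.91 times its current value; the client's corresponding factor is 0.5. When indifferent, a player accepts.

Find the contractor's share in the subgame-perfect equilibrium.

113.75

Round 3 (the client proposes): rejection yields 0 for the contractor; the client offers 0 and keeps 250.
Round 2 (the contractor proposes): the client can get 250 next round, worth 0.5 × 250 = 125 now, so the contractor offers 125, keeping 125.
Round 1 (the client proposes): the contractor can get 125 next round, worth 0.91 × 125 = 113.75 now, so the client offers 113.75, keeping 136.25.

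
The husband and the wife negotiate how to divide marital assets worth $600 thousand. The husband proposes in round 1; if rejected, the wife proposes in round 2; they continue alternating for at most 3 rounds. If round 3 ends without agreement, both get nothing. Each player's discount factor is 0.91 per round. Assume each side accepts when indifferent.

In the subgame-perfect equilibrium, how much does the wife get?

Round 3 (the husband proposes): rejection yields 0 for the wife; the husband offers 0 and keeps 600.
Round 2 (the wife proposes): the husband can get 600 next round, worth 0.91 × 600 = 546 now, so the wife offers 546, keeping 54.
Round 1 (the husband proposes): the wife can get 54 next round, worth 0.91 × 54 = 49.14 now. The husband offers 49.14 and keeps 600 − 49.14 = 550.86.

49.14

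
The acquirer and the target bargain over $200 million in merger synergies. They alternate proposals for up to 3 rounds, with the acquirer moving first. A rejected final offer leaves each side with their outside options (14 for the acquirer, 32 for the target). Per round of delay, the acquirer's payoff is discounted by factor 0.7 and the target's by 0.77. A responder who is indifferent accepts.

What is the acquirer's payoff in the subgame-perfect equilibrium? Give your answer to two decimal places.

136.55

Work backward from the last round.
Round 3 (the acquirer proposes): the target gets 32 if talks fail, so the acquirer offers 32 and keeps 168.
Round 2 (the target proposes): the acquirer can get 168 next round, worth 0.7 × 168 = 117.6 now. The target offers 117.6 and keeps 200 − 117.6 = 82.4.
Round 1 (the acquirer proposes): the target can get 82.4 next round, worth 0.77 × 82.4 = 63.448 now; the acquirer offers that and keeps 136.552.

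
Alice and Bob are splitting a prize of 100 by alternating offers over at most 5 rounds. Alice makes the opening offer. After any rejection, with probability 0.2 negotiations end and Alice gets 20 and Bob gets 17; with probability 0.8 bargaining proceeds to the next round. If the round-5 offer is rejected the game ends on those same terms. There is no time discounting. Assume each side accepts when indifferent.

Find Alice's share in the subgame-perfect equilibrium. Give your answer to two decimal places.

66.47

By backward induction:
Round 5 (Alice proposes): Bob gets 17 if talks fail, so Alice offers 17 and keeps 83.
Round 4 (Bob proposes): rejecting gives Alice an expected 0.8 × 83 + 0.2 × 20 = 70.4. Bob offers 70.4 and keeps 100 − 70.4 = 29.6.
Round 3 (Alice proposes): rejecting gives Bob an expected 0.8 × 29.6 + 0.2 × 17 = 27.08, so Alice offers 27.08, keeping 72.92.
Round 2 (Bob proposes): rejecting gives Alice an expected 0.8 × 72.92 + 0.2 × 20 = 62.336; Bob offers that and keeps 37.664.
Round 1 (Alice proposes): rejecting gives Bob an expected 0.8 × 37.664 + 0.2 × 17 = 33.5312, so Alice offers 33.5312, keeping 66.4688.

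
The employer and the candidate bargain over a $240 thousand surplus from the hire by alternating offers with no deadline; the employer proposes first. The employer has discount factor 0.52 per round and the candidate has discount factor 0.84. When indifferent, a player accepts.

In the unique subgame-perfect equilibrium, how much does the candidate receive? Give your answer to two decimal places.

When the employer proposes, the candidate accepts any offer worth at least 0.84 times what the candidate would get by proposing next round; and vice versa.
This gives x = 240 − 0.84y and y = 240 − 0.52x, where x and y are each side's share when it proposes.
Hence (1 − 0.84·0.52)x = 240(1 − 0.84), i.e. 0.5632·x = 38.4.
x ≈ 68.1818; the candidate's share is 240 − x ≈ 171.8182.

171.82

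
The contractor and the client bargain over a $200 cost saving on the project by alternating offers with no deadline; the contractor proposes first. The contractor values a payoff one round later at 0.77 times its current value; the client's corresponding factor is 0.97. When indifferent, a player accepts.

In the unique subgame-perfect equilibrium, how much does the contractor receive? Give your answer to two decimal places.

When the contractor proposes, the client accepts any offer worth at least 0.97 times what the client would get by proposing next round; and vice versa.
This gives x = 200 − 0.97y and y = 200 − 0.77x, where x and y are each side's share when it proposes.
Hence (1 − 0.97·0.77)x = 200(1 − 0.97), i.e. 0.2531·x = 6.
x ≈ 23.7060; the client's share is 200 − x ≈ 176.2940.

23.71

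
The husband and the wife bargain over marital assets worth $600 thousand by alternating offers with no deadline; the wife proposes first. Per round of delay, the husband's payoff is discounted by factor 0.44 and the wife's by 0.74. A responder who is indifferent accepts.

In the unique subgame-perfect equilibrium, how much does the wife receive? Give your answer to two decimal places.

498.22

In a stationary SPE each proposer offers the other exactly their discounted continuation value.
If the wife keeps x when proposing and the husband keeps y when proposing, then x = 600 − 0.44y and y = 600 − 0.74x.
Solving: x = 600(1 − 0.44) / (1 − 0.74·0.44) = 336 / 0.6744 ≈ 498.2206.
The husband gets 600 − 498.2206 ≈ 101.7794.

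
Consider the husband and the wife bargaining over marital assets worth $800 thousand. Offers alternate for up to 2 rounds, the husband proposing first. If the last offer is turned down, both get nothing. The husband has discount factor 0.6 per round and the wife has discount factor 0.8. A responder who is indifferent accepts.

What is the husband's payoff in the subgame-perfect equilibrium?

Solve by backward induction from round 2.
Round 2 (the wife proposes): rejection yields 0 for the husband; the wife offers 0 and keeps 800.
Round 1 (the husband proposes): the wife can get 800 next round, worth 0.8 × 800 = 640 now; the husband offers that and keeps 160.

160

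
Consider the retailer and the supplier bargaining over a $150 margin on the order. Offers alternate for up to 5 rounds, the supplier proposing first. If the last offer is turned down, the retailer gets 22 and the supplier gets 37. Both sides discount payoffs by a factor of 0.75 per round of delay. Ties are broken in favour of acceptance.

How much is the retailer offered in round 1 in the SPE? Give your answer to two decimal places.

Round 5 (the supplier proposes): the retailer gets 22 if talks fail, so the supplier offers 22 and keeps 128.
Round 4 (the retailer proposes): the supplier can get 128 next round, worth 0.75 × 128 = 96 now, so the retailer offers 96, keeping 54.
Round 3 (the supplier proposes): the retailer can get 54 next round, worth 0.75 × 54 = 40.5 now, so the supplier offers 40.5, keeping 109.5.
Round 2 (the retailer proposes): the supplier can get 109.5 next round, worth 0.75 × 109.5 = 82.125 now, so the retailer offers 82.125, keeping 67.875.
Round 1 (the supplier proposes): the retailer can get 67.875 next round, worth 0.75 × 67.875 = 50.90625 now. The supplier offers 50.90625 and keeps 150 − 50.90625 = 99.09375.

50.91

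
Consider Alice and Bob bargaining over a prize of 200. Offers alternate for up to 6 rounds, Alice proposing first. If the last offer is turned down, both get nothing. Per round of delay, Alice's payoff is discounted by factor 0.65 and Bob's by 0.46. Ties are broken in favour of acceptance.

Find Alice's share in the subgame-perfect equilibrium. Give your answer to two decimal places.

Round 6 (Bob proposes): rejection yields 0 for Alice; Bob offers 0 and keeps 200.
Round 5 (Alice proposes): Bob can get 200 next round, worth 0.46 × 200 = 92 now, so Alice offers 92, keeping 108.
Round 4 (Bob proposes): Alice can get 108 next round, worth 0.65 × 108 = 70.2 now; Bob offers that and keeps 129.8.
Round 3 (Alice proposes): Bob can get 129.8 next round, worth 0.46 × 129.8 = 59.708 now. Alice offers 59.708 and keeps 200 − 59.708 = 140.292.
Round 2 (Bob proposes): Alice can get 140.292 next round, worth 0.65 × 140.292 = 91.1898 now; Bob offers that and keeps 108.8102.
Round 1 (Alice proposes): Bob can get 108.8102 next round, worth 0.46 × 108.8102 = 50.052692 now; Alice offers that and keeps 149.947308.

149.95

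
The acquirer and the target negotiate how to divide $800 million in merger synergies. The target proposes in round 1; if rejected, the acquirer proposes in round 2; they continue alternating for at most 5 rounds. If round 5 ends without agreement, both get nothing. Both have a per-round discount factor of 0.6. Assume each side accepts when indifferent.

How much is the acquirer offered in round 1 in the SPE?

Round 5 (the target proposes): rejection yields 0 for the acquirer; the target offers 0 and keeps 800.
Round 4 (the acquirer proposes): the target can get 800 next round, worth 0.6 × 800 = 480 now. The acquirer offers 480 and keeps 800 − 480 = 320.
Round 3 (the target proposes): the acquirer can get 320 next round, worth 0.6 × 320 = 192 now; the target offers that and keeps 608.
Round 2 (the acquirer proposes): the target can get 608 next round, worth 0.6 × 608 = 364.8 now; the acquirer offers that and keeps 435.2.
Round 1 (the target proposes): the acquirer can get 435.2 next round, worth 0.6 × 435.2 = 261.12 now; the target offers that and keeps 538.88.

261.12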